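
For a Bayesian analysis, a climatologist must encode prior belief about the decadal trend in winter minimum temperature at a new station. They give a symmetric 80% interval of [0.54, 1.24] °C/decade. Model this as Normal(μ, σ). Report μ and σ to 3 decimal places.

μ = 0.890, σ = 0.273

A symmetric 80% interval runs μ ± z·σ with z = 1.282.
Half-width = 0.35, so σ = 0.35/1.282 = 0.273.
μ is the interval midpoint, 0.890.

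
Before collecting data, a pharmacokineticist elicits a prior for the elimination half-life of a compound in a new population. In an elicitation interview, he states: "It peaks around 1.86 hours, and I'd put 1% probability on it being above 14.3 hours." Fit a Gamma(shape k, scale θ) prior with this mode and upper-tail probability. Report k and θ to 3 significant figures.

Gamma(k,θ) with k>1 has mode (k−1)θ, so θ = 1.86/(k−1).
Need P(X < 14.3) = 0.99 with θ tied to k this way. Start at k = 2, θ = 1.86: P(X<14.3) ≈ 0.996.
Too high — lower k to spread out. Iterating converges to k ≈ 1.82.
Then θ = 1.86/(1.82−1) ≈ 2.27.

k ≈ 1.82, θ ≈ 2.27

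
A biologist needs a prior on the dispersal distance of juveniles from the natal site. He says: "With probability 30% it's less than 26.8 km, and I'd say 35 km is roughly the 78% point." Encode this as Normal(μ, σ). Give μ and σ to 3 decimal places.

μ = 30.116, σ = 6.324

The p-quantile of Normal(μ,σ) is μ + z_p·σ, with z_{0.3} = -0.5244 and z_{0.78} = 0.7722.
Eliminate σ: μ = (z₂·x₁ − z₁·x₂)/(z₂ − z₁) = (0.7722·26.8 − (-0.5244)·35)/1.297 = 30.116.
Then σ = (x₂ − x₁)/(z₂ − z₁) = (35 − 26.8)/1.297 = 6.324.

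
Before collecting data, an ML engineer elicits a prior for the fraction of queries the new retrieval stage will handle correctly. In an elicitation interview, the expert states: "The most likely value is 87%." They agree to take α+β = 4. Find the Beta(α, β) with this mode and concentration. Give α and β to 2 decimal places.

For α,β > 1 the Beta mode is (α−1)/(α+β−2). With α+β = 4, the mode is (α−1)/2.
Set (α−1)/2 = 0.87 → α = 1 + 0.87·2 = 2.74.
β = 4 − α = 1.26.

α = 2.74, β = 1.26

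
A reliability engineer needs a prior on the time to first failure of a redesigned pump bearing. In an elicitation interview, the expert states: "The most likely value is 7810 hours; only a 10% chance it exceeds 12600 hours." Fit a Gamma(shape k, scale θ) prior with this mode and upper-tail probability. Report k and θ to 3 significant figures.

k ≈ 9.22, θ ≈ 950

Gamma(k,θ) with k>1 has mode (k−1)θ, so θ = 7810/(k−1).
Need P(X < 12600) = 0.9 with θ tied to k this way. Start at k = 2, θ = 7810: P(X<12600) ≈ 0.479.
Too low — raise k to concentrate. Iterating converges to k ≈ 9.22.
Then θ = 7810/(9.22−1) ≈ 950.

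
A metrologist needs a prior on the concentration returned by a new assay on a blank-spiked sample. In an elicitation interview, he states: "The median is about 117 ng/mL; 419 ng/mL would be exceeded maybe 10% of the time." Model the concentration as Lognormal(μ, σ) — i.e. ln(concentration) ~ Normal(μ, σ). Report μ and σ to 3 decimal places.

If T ~ Lognormal(μ,σ) then ln T ~ Normal(μ,σ), so the p-quantile of ln T is μ + z_p·σ.
ln(117) = 4.762 and ln(419) = 6.038; z_{0.5} = 0, z_{0.9} = 1.282.
σ = (6.038 − 4.762)/(1.282 − (0)) = 0.995.
μ = 4.762 − (0)·0.995 = 4.762.

μ ≈ 4.762, σ ≈ 0.995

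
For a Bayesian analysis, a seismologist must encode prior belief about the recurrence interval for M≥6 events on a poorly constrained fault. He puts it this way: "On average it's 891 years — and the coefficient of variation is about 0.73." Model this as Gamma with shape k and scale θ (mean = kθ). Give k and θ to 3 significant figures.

For Gamma(k, scale θ): mean = kθ, variance = kθ², so CV = 1/√k.
CV = 0.73, hence k = 1/CV² = 1.88.
Then θ = mean/k = 891/1.88 = 475.

k ≈ 1.88, θ ≈ 475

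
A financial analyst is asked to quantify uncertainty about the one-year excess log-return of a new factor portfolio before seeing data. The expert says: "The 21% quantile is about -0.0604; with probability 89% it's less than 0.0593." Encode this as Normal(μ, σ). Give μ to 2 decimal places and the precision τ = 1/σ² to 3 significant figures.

μ = -0.01, τ = 288

For Normal(μ,σ), the p-quantile is μ + z_p·σ. Here z_{0.21} = -0.8064, z_{0.89} = 1.227.
So -0.0604 = μ − 0.8064σ and 0.0593 = μ + 1.227σ.
Subtracting: σ = (0.0593 − -0.0604)/(1.227 − (-0.8064)) = 0.06.
Then μ = -0.0604 − (-0.8064)·0.06 = -0.01.
Precision τ = 1/σ² = 1/0.05888² = 288.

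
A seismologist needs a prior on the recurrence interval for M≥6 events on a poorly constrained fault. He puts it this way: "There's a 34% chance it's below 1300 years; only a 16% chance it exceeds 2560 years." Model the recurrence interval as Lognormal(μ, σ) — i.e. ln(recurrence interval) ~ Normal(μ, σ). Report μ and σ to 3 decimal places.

μ ≈ 7.369, σ ≈ 0.482

If T ~ Lognormal(μ,σ) then ln T ~ Normal(μ,σ), so the p-quantile of ln T is μ + z_p·σ.
ln(1300) = 7.17 and ln(2560) = 7.848; z_{0.34} = -0.4125, z_{0.84} = 0.9945.
σ = (7.848 − 7.17)/(0.9945 − (-0.4125)) = 0.482.
μ = 7.17 − (-0.4125)·0.482 = 7.369.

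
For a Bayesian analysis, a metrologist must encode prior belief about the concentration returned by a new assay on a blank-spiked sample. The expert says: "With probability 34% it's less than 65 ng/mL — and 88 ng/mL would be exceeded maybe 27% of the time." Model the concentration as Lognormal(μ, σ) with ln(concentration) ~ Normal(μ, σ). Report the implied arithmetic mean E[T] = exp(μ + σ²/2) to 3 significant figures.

If T ~ Lognormal(μ,σ) then ln T ~ Normal(μ,σ), so the p-quantile of ln T is μ + z_p·σ.
ln(65) = 4.174 and ln(88) = 4.477; z_{0.34} = -0.4125, z_{0.73} = 0.6128.
σ = (4.477 − 4.174)/(0.6128 − (-0.4125)) = 0.295.
μ = 4.174 − (-0.4125)·0.295 = 4.296.
E[T] = exp(μ + σ²/2) = exp(4.296 + 0.0437) = 76.7 ng/mL.

E[T] ≈ 76.7 ng/mL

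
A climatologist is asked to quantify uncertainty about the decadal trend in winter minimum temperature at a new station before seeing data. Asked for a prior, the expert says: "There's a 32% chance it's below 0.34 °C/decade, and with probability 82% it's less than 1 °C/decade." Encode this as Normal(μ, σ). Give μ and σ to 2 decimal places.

μ = 0.56, σ = 0.48

For Normal(μ,σ), the p-quantile is μ + z_p·σ. Here z_{0.32} = -0.4677, z_{0.82} = 0.9154.
So 0.34 = μ − 0.4677σ and 1 = μ + 0.9154σ.
Subtracting: σ = (1 − 0.34)/(0.9154 − (-0.4677)) = 0.48.
Then μ = 0.34 − (-0.4677)·0.48 = 0.56.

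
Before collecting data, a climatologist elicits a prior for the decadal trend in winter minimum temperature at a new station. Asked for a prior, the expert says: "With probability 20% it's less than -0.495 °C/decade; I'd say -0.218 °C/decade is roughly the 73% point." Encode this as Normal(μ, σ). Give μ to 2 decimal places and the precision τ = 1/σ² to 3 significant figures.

μ = -0.33, τ = 27.6

The p-quantile of Normal(μ,σ) is μ + z_p·σ, with z_{0.2} = -0.8416 and z_{0.73} = 0.6128.
Eliminate σ: μ = (z₂·x₁ − z₁·x₂)/(z₂ − z₁) = (0.6128·-0.495 − (-0.8416)·-0.218)/1.454 = -0.33.
Then σ = (x₂ − x₁)/(z₂ − z₁) = (-0.218 − -0.495)/1.454 = 0.19.
Precision τ = 1/σ² = 1/0.1905² = 27.6.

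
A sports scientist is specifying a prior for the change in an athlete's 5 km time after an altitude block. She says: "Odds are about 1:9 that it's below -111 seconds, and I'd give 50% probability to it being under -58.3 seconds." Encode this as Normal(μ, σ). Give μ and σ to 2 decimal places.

μ = -58.30, σ = 41.12

For Normal(μ,σ), the p-quantile is μ + z_p·σ. Here z_{0.1} = -1.282, z_{0.5} = 0.
So -111 = μ − 1.282σ and -58.3 = μ + 0σ.
Subtracting: σ = (-58.3 − -111)/(0 − (-1.282)) = 41.12.
Then μ = -111 − (-1.282)·41.12 = -58.30.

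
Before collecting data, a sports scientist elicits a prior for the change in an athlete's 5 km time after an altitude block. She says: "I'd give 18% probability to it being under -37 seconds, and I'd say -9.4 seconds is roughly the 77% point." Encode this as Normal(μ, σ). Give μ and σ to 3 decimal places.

μ = -21.727, σ = 16.685

The p-quantile of Normal(μ,σ) is μ + z_p·σ, with z_{0.18} = -0.9154 and z_{0.77} = 0.7388.
Eliminate σ: μ = (z₂·x₁ − z₁·x₂)/(z₂ − z₁) = (0.7388·-37 − (-0.9154)·-9.4)/1.654 = -21.727.
Then σ = (x₂ − x₁)/(z₂ − z₁) = (-9.4 − -37)/1.654 = 16.685.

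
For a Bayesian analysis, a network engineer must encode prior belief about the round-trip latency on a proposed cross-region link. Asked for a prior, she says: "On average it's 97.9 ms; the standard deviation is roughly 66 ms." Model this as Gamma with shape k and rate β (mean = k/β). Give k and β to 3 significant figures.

k ≈ 2.2, β ≈ 0.0225

For Gamma(k, rate β): mean = k/β, variance = k/β², so CV = 1/√k.
CV = SD/mean = 66/97.9 = 0.6742, hence k = 1/CV² = 2.2.
Then β = k/mean = 2.2/97.9 = 0.0225.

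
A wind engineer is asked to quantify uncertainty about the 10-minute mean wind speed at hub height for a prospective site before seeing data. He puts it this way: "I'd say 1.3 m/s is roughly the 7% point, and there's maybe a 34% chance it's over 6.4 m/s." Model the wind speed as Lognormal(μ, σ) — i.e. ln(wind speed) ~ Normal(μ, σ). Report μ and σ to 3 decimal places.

If T ~ Lognormal(μ,σ) then ln T ~ Normal(μ,σ), so the p-quantile of ln T is μ + z_p·σ.
ln(1.3) = 0.2624 and ln(6.4) = 1.856; z_{0.07} = -1.476, z_{0.66} = 0.4125.
σ = (1.856 − 0.2624)/(0.4125 − (-1.476)) = 0.844.
μ = 0.2624 − (-1.476)·0.844 = 1.508.

μ ≈ 1.508, σ ≈ 0.844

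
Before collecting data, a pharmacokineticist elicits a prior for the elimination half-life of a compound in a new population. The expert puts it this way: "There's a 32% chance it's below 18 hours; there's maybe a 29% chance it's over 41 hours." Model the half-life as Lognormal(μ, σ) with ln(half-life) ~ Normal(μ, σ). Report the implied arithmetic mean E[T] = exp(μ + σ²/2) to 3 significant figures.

If T ~ Lognormal(μ,σ) then ln T ~ Normal(μ,σ), so the p-quantile of ln T is μ + z_p·σ.
ln(18) = 2.89 and ln(41) = 3.714; z_{0.32} = -0.4677, z_{0.71} = 0.5534.
σ = (3.714 − 2.89)/(0.5534 − (-0.4677)) = 0.806.
μ = 2.89 − (-0.4677)·0.806 = 3.267.
E[T] = exp(μ + σ²/2) = exp(3.267 + 0.3250) = 36.3 hours.

E[T] ≈ 36.3 hours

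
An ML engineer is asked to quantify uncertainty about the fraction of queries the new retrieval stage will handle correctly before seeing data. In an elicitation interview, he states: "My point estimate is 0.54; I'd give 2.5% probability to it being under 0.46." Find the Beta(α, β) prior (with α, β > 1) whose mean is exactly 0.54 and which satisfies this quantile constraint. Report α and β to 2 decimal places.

With mean 0.54 fixed, write α = 0.54s, β = 0.46s where s = α+β.
Need P(θ < 0.46) = 0.025 under Beta(0.54s, 0.46s). Normal approximation: (q−m)/√(m(1−m)/s) ≈ z_{0.025} = -1.96, so s ≈ 0.54·0.46·(-1.96)²/(0.46−0.54)² = 149.1.
At s = 149.1: P(θ<0.46) ≈ 0.025. Adjusting to match 0.025 gives s ≈ 149.57.
So α = 0.54·149.57 ≈ 80.77, β = 0.46·149.57 ≈ 68.80.

α ≈ 80.77, β ≈ 68.80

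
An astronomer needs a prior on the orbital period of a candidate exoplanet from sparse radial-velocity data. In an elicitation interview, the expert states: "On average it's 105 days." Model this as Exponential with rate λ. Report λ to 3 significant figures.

λ ≈ 0.00952

Exponential mean = 1/λ, so λ = 1/105.0 = 0.00952.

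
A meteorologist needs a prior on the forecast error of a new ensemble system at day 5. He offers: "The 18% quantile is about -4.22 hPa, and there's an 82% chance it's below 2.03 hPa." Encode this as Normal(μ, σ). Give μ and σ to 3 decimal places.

The p-quantile of Normal(μ,σ) is μ + z_p·σ, with z_{0.18} = -0.9154 and z_{0.82} = 0.9154.
Eliminate σ: μ = (z₂·x₁ − z₁·x₂)/(z₂ − z₁) = (0.9154·-4.22 − (-0.9154)·2.03)/1.831 = -1.095.
Then σ = (x₂ − x₁)/(z₂ − z₁) = (2.03 − -4.22)/1.831 = 3.414.

μ = -1.095, σ = 3.414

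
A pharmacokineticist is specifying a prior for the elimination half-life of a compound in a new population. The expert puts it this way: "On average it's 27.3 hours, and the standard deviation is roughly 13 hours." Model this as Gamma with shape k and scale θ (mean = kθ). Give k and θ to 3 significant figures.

k ≈ 4.41, θ ≈ 6.19

For Gamma(k, scale θ): mean = kθ, variance = kθ², so CV = 1/√k.
CV = SD/mean = 13/27.3 = 0.4762, hence k = 1/CV² = 4.41.
Then θ = mean/k = 27.3/4.41 = 6.19.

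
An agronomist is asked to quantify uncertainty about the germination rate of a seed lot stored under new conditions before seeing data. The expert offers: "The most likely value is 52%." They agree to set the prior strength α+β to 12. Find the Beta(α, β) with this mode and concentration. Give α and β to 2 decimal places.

α = 6.20, β = 5.80

For α,β > 1 the Beta mode is (α−1)/(α+β−2). With α+β = 12, the mode is (α−1)/10.
Set (α−1)/10 = 0.52 → α = 1 + 0.52·10 = 6.20.
β = 12 − α = 5.80.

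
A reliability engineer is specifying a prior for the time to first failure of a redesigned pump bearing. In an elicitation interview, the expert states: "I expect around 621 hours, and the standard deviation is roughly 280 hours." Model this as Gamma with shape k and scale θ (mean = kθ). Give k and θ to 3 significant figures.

For Gamma(k, scale θ): mean = kθ, variance = kθ², so CV = 1/√k.
CV = SD/mean = 280/621 = 0.4509, hence k = 1/CV² = 4.92.
Then θ = mean/k = 621/4.92 = 126.

k ≈ 4.92, θ ≈ 126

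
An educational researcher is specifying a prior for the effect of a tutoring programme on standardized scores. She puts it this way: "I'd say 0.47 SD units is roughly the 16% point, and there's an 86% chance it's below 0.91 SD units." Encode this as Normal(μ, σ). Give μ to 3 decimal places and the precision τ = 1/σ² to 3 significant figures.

For Normal(μ,σ), the p-quantile is μ + z_p·σ. Here z_{0.16} = -0.9945, z_{0.86} = 1.08.
So 0.47 = μ − 0.9945σ and 0.91 = μ + 1.08σ.
Subtracting: σ = (0.91 − 0.47)/(1.08 − (-0.9945)) = 0.212.
Then μ = 0.47 − (-0.9945)·0.212 = 0.681.
Precision τ = 1/σ² = 1/0.2121² = 22.2.

μ = 0.681, τ = 22.2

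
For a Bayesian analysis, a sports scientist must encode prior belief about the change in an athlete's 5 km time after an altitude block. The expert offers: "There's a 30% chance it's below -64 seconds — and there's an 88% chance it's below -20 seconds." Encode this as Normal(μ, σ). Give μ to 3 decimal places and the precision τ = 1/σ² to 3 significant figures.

μ = -50.422, τ = 0.00149

The p-quantile of Normal(μ,σ) is μ + z_p·σ, with z_{0.3} = -0.5244 and z_{0.88} = 1.175.
Eliminate σ: μ = (z₂·x₁ − z₁·x₂)/(z₂ − z₁) = (1.175·-64 − (-0.5244)·-20)/1.699 = -50.422.
Then σ = (x₂ − x₁)/(z₂ − z₁) = (-20 − -64)/1.699 = 25.892.
Precision τ = 1/σ² = 1/25.89² = 0.00149.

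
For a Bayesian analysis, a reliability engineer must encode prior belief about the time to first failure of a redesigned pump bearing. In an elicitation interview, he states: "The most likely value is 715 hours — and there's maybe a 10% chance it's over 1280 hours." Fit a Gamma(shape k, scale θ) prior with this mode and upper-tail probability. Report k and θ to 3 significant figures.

Gamma(k,θ) with k>1 has mode (k−1)θ, so θ = 715/(k−1).
Need P(X < 1280) = 0.9 with θ tied to k this way. Start at k = 2, θ = 715: P(X<1280) ≈ 0.534.
Too low — raise k to concentrate. Iterating converges to k ≈ 6.61.
Then θ = 715/(6.61−1) ≈ 127.

k ≈ 6.61, θ ≈ 127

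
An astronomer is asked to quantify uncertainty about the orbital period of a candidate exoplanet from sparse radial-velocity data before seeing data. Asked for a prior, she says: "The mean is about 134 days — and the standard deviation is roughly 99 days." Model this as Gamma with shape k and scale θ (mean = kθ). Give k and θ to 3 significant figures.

k ≈ 1.83, θ ≈ 73.1

For Gamma(k, scale θ): mean = kθ, variance = kθ², so CV = 1/√k.
CV = SD/mean = 99/134 = 0.7388, hence k = 1/CV² = 1.83.
Then θ = mean/k = 134/1.83 = 73.1.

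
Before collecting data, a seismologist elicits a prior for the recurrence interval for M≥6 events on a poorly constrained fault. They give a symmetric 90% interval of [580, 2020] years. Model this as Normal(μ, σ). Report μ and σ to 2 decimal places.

A symmetric 90% interval runs μ ± z·σ with z = 1.645.
Half-width = 720, so σ = 720/1.645 = 437.73.
μ is the interval midpoint, 1300.00.

μ = 1300.00, σ = 437.73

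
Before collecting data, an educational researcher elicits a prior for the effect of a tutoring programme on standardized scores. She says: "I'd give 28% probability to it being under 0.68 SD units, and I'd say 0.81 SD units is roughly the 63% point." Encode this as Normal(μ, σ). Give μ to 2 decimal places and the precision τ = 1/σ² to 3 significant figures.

The p-quantile of Normal(μ,σ) is μ + z_p·σ, with z_{0.28} = -0.5828 and z_{0.63} = 0.3319.
Eliminate σ: μ = (z₂·x₁ − z₁·x₂)/(z₂ − z₁) = (0.3319·0.68 − (-0.5828)·0.81)/0.9147 = 0.76.
Then σ = (x₂ − x₁)/(z₂ − z₁) = (0.81 − 0.68)/0.9147 = 0.14.
Precision τ = 1/σ² = 1/0.1421² = 49.5.

μ = 0.76, τ = 49.5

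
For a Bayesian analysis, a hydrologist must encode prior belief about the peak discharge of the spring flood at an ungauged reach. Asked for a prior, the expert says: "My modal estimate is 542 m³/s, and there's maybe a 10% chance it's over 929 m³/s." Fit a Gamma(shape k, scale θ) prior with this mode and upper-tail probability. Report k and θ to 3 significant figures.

Gamma(k,θ) with k>1 has mode (k−1)θ, so θ = 542/(k−1).
Need P(X < 929) = 0.9 with θ tied to k this way. Start at k = 2, θ = 542: P(X<929) ≈ 0.511.
Too low — raise k to concentrate. Iterating converges to k ≈ 7.53.
Then θ = 542/(7.53−1) ≈ 83.1.

k ≈ 7.53, θ ≈ 83.1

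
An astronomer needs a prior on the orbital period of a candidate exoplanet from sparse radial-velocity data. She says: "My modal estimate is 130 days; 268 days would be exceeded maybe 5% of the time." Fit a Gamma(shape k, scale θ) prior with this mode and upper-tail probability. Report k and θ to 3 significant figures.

Gamma(k,θ) with k>1 has mode (k−1)θ, so θ = 130/(k−1).
Need P(X < 268) = 0.95 with θ tied to k this way. Start at k = 2, θ = 130: P(X<268) ≈ 0.610.
Too low — raise k to concentrate. Iterating converges to k ≈ 6.28.
Then θ = 130/(6.28−1) ≈ 24.6.

k ≈ 6.28, θ ≈ 24.6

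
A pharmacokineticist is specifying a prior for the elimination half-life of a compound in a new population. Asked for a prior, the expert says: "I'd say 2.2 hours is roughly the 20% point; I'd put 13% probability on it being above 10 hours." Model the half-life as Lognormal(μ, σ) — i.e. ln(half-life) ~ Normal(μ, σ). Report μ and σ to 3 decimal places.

If T ~ Lognormal(μ,σ) then ln T ~ Normal(μ,σ), so the p-quantile of ln T is μ + z_p·σ.
ln(2.2) = 0.7885 and ln(10) = 2.303; z_{0.2} = -0.8416, z_{0.87} = 1.126.
σ = (2.303 − 0.7885)/(1.126 − (-0.8416)) = 0.769.
μ = 0.7885 − (-0.8416)·0.769 = 1.436.

μ ≈ 1.436, σ ≈ 0.769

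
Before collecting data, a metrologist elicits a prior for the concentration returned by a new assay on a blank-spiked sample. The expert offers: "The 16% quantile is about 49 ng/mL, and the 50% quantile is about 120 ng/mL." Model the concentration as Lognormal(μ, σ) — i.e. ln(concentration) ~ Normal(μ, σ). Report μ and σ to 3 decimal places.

If T ~ Lognormal(μ,σ) then ln T ~ Normal(μ,σ), so the p-quantile of ln T is μ + z_p·σ.
ln(49) = 3.892 and ln(120) = 4.787; z_{0.16} = -0.9945, z_{0.5} = 0.
σ = (4.787 − 3.892)/(0 − (-0.9945)) = 0.901.
μ = 3.892 − (-0.9945)·0.901 = 4.787.

μ ≈ 4.787, σ ≈ 0.901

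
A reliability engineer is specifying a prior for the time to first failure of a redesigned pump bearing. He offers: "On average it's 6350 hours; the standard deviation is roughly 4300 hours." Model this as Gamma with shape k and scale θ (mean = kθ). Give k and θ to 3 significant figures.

For Gamma(k, scale θ): mean = kθ, variance = kθ², so CV = 1/√k.
CV = SD/mean = 4300/6350 = 0.6772, hence k = 1/CV² = 2.18.
Then θ = mean/k = 6350/2.18 = 2910.

k ≈ 2.18, θ ≈ 2910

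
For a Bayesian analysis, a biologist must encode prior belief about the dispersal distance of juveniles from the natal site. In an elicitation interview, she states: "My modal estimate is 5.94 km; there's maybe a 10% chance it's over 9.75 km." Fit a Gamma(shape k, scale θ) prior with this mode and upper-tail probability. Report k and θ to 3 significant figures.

Gamma(k,θ) with k>1 has mode (k−1)θ, so θ = 5.94/(k−1).
Need P(X < 9.75) = 0.9 with θ tied to k this way. Start at k = 2, θ = 5.94: P(X<9.75) ≈ 0.488.
Too low — raise k to concentrate. Iterating converges to k ≈ 8.68.
Then θ = 5.94/(8.68−1) ≈ 0.774.

k ≈ 8.68, θ ≈ 0.774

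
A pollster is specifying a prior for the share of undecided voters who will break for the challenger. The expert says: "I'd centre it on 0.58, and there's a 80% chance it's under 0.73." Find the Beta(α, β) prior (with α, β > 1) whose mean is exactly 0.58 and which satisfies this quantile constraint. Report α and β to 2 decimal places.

With mean 0.58 fixed, write α = 0.58s, β = 0.42s where s = α+β.
Need P(θ < 0.73) = 0.8 under Beta(0.58s, 0.42s). Normal approximation: (q−m)/√(m(1−m)/s) ≈ z_{0.8} = 0.842, so s ≈ 0.58·0.42·(0.842)²/(0.73−0.58)² = 7.7.
At s = 7.7: P(θ<0.73) ≈ 0.796. Adjusting to match 0.8 gives s ≈ 7.91.
So α = 0.58·7.91 ≈ 4.59, β = 0.42·7.91 ≈ 3.32.

α ≈ 4.59, β ≈ 3.32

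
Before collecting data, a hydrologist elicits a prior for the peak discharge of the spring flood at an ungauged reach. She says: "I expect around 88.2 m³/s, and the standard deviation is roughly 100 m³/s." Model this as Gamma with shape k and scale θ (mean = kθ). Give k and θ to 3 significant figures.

For Gamma(k, scale θ): mean = kθ, variance = kθ², so CV = 1/√k.
CV = SD/mean = 100/88.2 = 1.134, hence k = 1/CV² = 0.778.
Then θ = mean/k = 88.2/0.778 = 113.

k ≈ 0.778, θ ≈ 113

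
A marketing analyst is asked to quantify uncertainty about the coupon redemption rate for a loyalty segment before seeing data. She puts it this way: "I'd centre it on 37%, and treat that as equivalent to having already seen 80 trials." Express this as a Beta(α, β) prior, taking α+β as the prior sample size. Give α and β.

Under the effective-sample-size interpretation, Beta(α, β) has prior mean α/(α+β) and prior sample size α+β.
So α+β = 80 and α/(α+β) = 0.37, giving α = 0.37·80 = 29.6 and β = 80 − 29.6 = 50.4.

α = 29.6, β = 50.4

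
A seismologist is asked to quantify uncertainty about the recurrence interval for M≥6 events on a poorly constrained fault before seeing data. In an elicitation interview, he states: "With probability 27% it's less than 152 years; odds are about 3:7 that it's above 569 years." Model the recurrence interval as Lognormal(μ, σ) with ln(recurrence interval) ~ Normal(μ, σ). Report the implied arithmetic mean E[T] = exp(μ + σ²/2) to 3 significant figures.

If T ~ Lognormal(μ,σ) then ln T ~ Normal(μ,σ), so the p-quantile of ln T is μ + z_p·σ.
ln(152) = 5.024 and ln(569) = 6.344; z_{0.27} = -0.6128, z_{0.7} = 0.5244.
σ = (6.344 − 5.024)/(0.5244 − (-0.6128)) = 1.161.
μ = 5.024 − (-0.6128)·1.161 = 5.735.
E[T] = exp(μ + σ²/2) = exp(5.735 + 0.6736) = 607 years.

E[T] ≈ 607 years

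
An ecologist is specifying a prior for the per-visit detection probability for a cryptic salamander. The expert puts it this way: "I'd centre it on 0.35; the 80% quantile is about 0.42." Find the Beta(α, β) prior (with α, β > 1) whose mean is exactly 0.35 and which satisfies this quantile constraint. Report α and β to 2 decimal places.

α ≈ 11.23, β ≈ 20.85

With mean 0.35 fixed, write α = 0.35s, β = 0.65s where s = α+β.
Need P(θ < 0.42) = 0.8 under Beta(0.35s, 0.65s). Normal approximation: (q−m)/√(m(1−m)/s) ≈ z_{0.8} = 0.842, so s ≈ 0.35·0.65·(0.842)²/(0.42−0.35)² = 32.9.
At s = 32.9: P(θ<0.42) ≈ 0.803. Adjusting to match 0.8 gives s ≈ 32.08.
So α = 0.35·32.08 ≈ 11.23, β = 0.65·32.08 ≈ 20.85.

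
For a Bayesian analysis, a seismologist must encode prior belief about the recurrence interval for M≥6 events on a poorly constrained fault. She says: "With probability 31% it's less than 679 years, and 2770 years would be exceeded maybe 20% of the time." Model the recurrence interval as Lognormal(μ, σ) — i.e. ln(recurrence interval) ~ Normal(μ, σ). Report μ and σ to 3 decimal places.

μ ≈ 7.042, σ ≈ 1.051

If T ~ Lognormal(μ,σ) then ln T ~ Normal(μ,σ), so the p-quantile of ln T is μ + z_p·σ.
ln(679) = 6.521 and ln(2770) = 7.927; z_{0.31} = -0.4959, z_{0.8} = 0.8416.
σ = (7.927 − 6.521)/(0.8416 − (-0.4959)) = 1.051.
μ = 6.521 − (-0.4959)·1.051 = 7.042.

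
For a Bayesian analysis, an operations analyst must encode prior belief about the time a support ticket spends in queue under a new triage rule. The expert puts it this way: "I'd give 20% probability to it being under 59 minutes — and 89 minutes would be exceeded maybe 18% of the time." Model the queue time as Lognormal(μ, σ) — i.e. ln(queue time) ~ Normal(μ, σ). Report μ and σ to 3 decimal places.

If T ~ Lognormal(μ,σ) then ln T ~ Normal(μ,σ), so the p-quantile of ln T is μ + z_p·σ.
ln(59) = 4.078 and ln(89) = 4.489; z_{0.2} = -0.8416, z_{0.82} = 0.9154.
σ = (4.489 − 4.078)/(0.9154 − (-0.8416)) = 0.234.
μ = 4.078 − (-0.8416)·0.234 = 4.274.

μ ≈ 4.274, σ ≈ 0.234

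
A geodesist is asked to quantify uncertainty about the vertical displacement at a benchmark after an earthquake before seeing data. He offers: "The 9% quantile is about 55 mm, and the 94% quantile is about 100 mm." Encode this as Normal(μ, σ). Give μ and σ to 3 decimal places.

The p-quantile of Normal(μ,σ) is μ + z_p·σ, with z_{0.09} = -1.341 and z_{0.94} = 1.555.
Eliminate σ: μ = (z₂·x₁ − z₁·x₂)/(z₂ − z₁) = (1.555·55 − (-1.341)·100)/2.896 = 75.837.
Then σ = (x₂ − x₁)/(z₂ − z₁) = (100 − 55)/2.896 = 15.541.

μ = 75.837, σ = 15.541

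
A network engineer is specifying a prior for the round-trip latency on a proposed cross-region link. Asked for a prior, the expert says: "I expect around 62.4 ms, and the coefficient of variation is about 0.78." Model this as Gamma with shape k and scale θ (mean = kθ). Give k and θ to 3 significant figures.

k ≈ 1.64, θ ≈ 38

For Gamma(k, scale θ): mean = kθ, variance = kθ², so CV = 1/√k.
CV = 0.78, hence k = 1/CV² = 1.64.
Then θ = mean/k = 62.4/1.64 = 38.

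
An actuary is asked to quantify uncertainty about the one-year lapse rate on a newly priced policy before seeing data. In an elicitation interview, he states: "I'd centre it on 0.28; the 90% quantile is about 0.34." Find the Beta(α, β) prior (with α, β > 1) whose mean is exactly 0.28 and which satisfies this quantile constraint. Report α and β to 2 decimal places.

α ≈ 26.47, β ≈ 68.07

With mean 0.28 fixed, write α = 0.28s, β = 0.72s where s = α+β.
Need P(θ < 0.34) = 0.9 under Beta(0.28s, 0.72s). Normal approximation: (q−m)/√(m(1−m)/s) ≈ z_{0.9} = 1.28, so s ≈ 0.28·0.72·(1.28)²/(0.34−0.28)² = 92.0.
At s = 92.0: P(θ<0.34) ≈ 0.897. Adjusting to match 0.9 gives s ≈ 94.54.
So α = 0.28·94.54 ≈ 26.47, β = 0.72·94.54 ≈ 68.07.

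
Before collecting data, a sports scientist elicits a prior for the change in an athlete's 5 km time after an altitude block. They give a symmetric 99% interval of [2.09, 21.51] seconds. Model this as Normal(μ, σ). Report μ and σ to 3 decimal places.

A symmetric 99% interval runs μ ± z·σ with z = 2.576.
Half-width = 9.71, so σ = 9.71/2.576 = 3.770.
μ is the interval midpoint, 11.800.

μ = 11.800, σ = 3.770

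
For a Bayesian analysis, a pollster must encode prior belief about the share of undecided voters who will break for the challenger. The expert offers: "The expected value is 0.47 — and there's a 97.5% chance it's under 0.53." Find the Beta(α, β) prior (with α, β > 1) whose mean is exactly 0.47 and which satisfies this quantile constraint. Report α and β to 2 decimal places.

With mean 0.47 fixed, write α = 0.47s, β = 0.53s where s = α+β.
Need P(θ < 0.53) = 0.975 under Beta(0.47s, 0.53s). Normal approximation: (q−m)/√(m(1−m)/s) ≈ z_{0.975} = 1.96, so s ≈ 0.47·0.53·(1.96)²/(0.53−0.47)² = 265.8.
At s = 265.8: P(θ<0.53) ≈ 0.975. Adjusting to match 0.975 gives s ≈ 266.28.
So α = 0.47·266.28 ≈ 125.15, β = 0.53·266.28 ≈ 141.13.

α ≈ 125.15, β ≈ 141.13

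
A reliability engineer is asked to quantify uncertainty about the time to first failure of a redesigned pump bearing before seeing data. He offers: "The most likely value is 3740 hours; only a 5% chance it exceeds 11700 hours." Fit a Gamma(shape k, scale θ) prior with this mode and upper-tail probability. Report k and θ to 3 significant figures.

Gamma(k,θ) with k>1 has mode (k−1)θ, so θ = 3740/(k−1).
Need P(X < 11700) = 0.95 with θ tied to k this way. Start at k = 2, θ = 3740: P(X<11700) ≈ 0.819.
Too low — raise k to concentrate. Iterating converges to k ≈ 3.02.
Then θ = 3740/(3.02−1) ≈ 1850.

k ≈ 3.02, θ ≈ 1850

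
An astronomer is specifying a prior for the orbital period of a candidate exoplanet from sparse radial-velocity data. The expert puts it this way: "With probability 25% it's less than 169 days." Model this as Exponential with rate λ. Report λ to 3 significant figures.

λ ≈ 0.0017

P(T < 169.0) = 1 − e^(−λ·169.0) = 0.25, so λ = −ln(1−0.25)/169.0 = −ln(0.75)/169.0 = 0.0017.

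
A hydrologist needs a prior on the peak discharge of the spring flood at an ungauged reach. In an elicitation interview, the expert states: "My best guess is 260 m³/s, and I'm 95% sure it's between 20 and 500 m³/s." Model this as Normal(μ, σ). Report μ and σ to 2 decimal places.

μ = 260.00, σ = 122.45

A symmetric 95% interval runs μ ± z·σ with z = 1.96.
Half-width = 240, so σ = 240/1.96 = 122.45.
μ is the stated best guess, 260.00.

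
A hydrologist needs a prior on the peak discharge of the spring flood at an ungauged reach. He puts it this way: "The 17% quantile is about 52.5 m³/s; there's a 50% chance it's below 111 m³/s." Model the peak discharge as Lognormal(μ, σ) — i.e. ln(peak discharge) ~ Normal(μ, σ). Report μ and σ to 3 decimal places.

If T ~ Lognormal(μ,σ) then ln T ~ Normal(μ,σ), so the p-quantile of ln T is μ + z_p·σ.
ln(52.5) = 3.961 and ln(111) = 4.71; z_{0.17} = -0.9542, z_{0.5} = 0.
σ = (4.71 − 3.961)/(0 − (-0.9542)) = 0.785.
μ = 3.961 − (-0.9542)·0.785 = 4.710.

μ ≈ 4.710, σ ≈ 0.785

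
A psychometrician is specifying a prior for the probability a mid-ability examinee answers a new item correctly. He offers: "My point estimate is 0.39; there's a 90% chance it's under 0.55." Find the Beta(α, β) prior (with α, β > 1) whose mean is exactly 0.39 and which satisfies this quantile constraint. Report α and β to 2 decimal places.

α ≈ 6.05, β ≈ 9.46

With mean 0.39 fixed, write α = 0.39s, β = 0.61s where s = α+β.
Need P(θ < 0.55) = 0.9 under Beta(0.39s, 0.61s). Normal approximation: (q−m)/√(m(1−m)/s) ≈ z_{0.9} = 1.28, so s ≈ 0.39·0.61·(1.28)²/(0.55−0.39)² = 15.3.
At s = 15.3: P(θ<0.55) ≈ 0.898. Adjusting to match 0.9 gives s ≈ 15.50.
So α = 0.39·15.50 ≈ 6.05, β = 0.61·15.50 ≈ 9.46.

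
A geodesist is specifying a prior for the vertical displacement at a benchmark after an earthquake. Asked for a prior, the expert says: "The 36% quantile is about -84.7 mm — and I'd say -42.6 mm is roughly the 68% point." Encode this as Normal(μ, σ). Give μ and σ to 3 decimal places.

The p-quantile of Normal(μ,σ) is μ + z_p·σ, with z_{0.36} = -0.3585 and z_{0.68} = 0.4677.
Eliminate σ: μ = (z₂·x₁ − z₁·x₂)/(z₂ − z₁) = (0.4677·-84.7 − (-0.3585)·-42.6)/0.8262 = -66.433.
Then σ = (x₂ − x₁)/(z₂ − z₁) = (-42.6 − -84.7)/0.8262 = 50.959.

μ = -66.433, σ = 50.959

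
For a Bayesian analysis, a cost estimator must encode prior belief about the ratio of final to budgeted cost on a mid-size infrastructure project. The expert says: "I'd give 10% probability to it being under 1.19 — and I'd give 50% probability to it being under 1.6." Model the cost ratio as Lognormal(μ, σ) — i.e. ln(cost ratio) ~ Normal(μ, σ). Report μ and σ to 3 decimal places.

If T ~ Lognormal(μ,σ) then ln T ~ Normal(μ,σ), so the p-quantile of ln T is μ + z_p·σ.
ln(1.19) = 0.174 and ln(1.6) = 0.47; z_{0.1} = -1.282, z_{0.5} = 0.
σ = (0.47 − 0.174)/(0 − (-1.282)) = 0.231.
μ = 0.174 − (-1.282)·0.231 = 0.470.

μ ≈ 0.470, σ ≈ 0.231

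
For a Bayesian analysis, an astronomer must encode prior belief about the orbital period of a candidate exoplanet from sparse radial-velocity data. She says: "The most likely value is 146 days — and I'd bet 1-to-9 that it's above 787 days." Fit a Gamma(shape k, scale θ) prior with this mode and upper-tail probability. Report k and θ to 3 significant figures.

Gamma(k,θ) with k>1 has mode (k−1)θ, so θ = 146/(k−1).
Need P(X < 787) = 0.9 with θ tied to k this way. Start at k = 2, θ = 146: P(X<787) ≈ 0.971.
Too high — lower k to spread out. Iterating converges to k ≈ 1.61.
Then θ = 146/(1.61−1) ≈ 238.

k ≈ 1.61, θ ≈ 238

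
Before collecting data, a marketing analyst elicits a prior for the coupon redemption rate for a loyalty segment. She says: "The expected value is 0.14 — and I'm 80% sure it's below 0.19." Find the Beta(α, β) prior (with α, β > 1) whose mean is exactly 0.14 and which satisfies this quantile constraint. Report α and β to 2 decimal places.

With mean 0.14 fixed, write α = 0.14s, β = 0.86s where s = α+β.
Need P(θ < 0.19) = 0.8 under Beta(0.14s, 0.86s). Normal approximation: (q−m)/√(m(1−m)/s) ≈ z_{0.8} = 0.842, so s ≈ 0.14·0.86·(0.842)²/(0.19−0.14)² = 34.1.
At s = 34.1: P(θ<0.19) ≈ 0.812. Adjusting to match 0.8 gives s ≈ 29.83.
So α = 0.14·29.83 ≈ 4.18, β = 0.86·29.83 ≈ 25.66.

α ≈ 4.18, β ≈ 25.66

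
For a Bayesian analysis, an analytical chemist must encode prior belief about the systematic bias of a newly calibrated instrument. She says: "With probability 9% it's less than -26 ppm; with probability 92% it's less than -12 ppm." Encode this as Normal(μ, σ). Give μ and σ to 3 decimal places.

μ = -19.164, σ = 5.099

For Normal(μ,σ), the p-quantile is μ + z_p·σ. Here z_{0.09} = -1.341, z_{0.92} = 1.405.
So -26 = μ − 1.341σ and -12 = μ + 1.405σ.
Subtracting: σ = (-12 − -26)/(1.405 − (-1.341)) = 5.099.
Then μ = -26 − (-1.341)·5.099 = -19.164.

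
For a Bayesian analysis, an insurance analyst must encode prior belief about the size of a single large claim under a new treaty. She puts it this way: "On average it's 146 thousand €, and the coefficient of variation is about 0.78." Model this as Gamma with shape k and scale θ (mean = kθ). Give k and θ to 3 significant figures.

For Gamma(k, scale θ): mean = kθ, variance = kθ², so CV = 1/√k.
CV = 0.78, hence k = 1/CV² = 1.64.
Then θ = mean/k = 146/1.64 = 88.8.

k ≈ 1.64, θ ≈ 88.8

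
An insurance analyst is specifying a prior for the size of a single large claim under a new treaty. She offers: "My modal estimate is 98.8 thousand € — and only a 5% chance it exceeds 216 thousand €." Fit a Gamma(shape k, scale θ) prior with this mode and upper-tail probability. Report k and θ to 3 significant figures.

k ≈ 5.5, θ ≈ 22

Gamma(k,θ) with k>1 has mode (k−1)θ, so θ = 98.8/(k−1).
Need P(X < 216) = 0.95 with θ tied to k this way. Start at k = 2, θ = 98.8: P(X<216) ≈ 0.642.
Too low — raise k to concentrate. Iterating converges to k ≈ 5.5.
Then θ = 98.8/(5.5−1) ≈ 22.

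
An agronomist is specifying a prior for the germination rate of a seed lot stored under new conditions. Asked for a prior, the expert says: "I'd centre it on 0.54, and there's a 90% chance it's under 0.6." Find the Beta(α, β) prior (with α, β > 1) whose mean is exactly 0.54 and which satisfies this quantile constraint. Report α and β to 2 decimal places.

α ≈ 60.70, β ≈ 51.71

With mean 0.54 fixed, write α = 0.54s, β = 0.46s where s = α+β.
Need P(θ < 0.6) = 0.9 under Beta(0.54s, 0.46s). Normal approximation: (q−m)/√(m(1−m)/s) ≈ z_{0.9} = 1.28, so s ≈ 0.54·0.46·(1.28)²/(0.6−0.54)² = 113.3.
At s = 113.3: P(θ<0.6) ≈ 0.901. Adjusting to match 0.9 gives s ≈ 112.41.
So α = 0.54·112.41 ≈ 60.70, β = 0.46·112.41 ≈ 51.71.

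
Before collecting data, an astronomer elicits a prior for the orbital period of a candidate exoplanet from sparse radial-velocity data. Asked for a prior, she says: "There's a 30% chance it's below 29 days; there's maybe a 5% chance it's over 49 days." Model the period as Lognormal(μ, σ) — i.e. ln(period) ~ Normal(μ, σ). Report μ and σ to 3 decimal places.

If T ~ Lognormal(μ,σ) then ln T ~ Normal(μ,σ), so the p-quantile of ln T is μ + z_p·σ.
ln(29) = 3.367 and ln(49) = 3.892; z_{0.3} = -0.5244, z_{0.95} = 1.645.
σ = (3.892 − 3.367)/(1.645 − (-0.5244)) = 0.242.
μ = 3.367 − (-0.5244)·0.242 = 3.494.

μ ≈ 3.494, σ ≈ 0.242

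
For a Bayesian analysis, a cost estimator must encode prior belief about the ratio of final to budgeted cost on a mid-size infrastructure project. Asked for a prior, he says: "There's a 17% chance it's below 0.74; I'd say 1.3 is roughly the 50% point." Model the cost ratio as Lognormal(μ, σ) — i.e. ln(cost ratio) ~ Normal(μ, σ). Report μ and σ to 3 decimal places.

If T ~ Lognormal(μ,σ) then ln T ~ Normal(μ,σ), so the p-quantile of ln T is μ + z_p·σ.
ln(0.74) = -0.3011 and ln(1.3) = 0.2624; z_{0.17} = -0.9542, z_{0.5} = 0.
σ = (0.2624 − -0.3011)/(0 − (-0.9542)) = 0.591.
μ = -0.3011 − (-0.9542)·0.591 = 0.262.

μ ≈ 0.262, σ ≈ 0.591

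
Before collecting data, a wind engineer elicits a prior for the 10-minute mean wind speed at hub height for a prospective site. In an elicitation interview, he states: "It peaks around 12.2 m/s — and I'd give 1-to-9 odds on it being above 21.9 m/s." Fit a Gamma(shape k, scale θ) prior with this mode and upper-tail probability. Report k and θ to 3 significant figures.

k ≈ 6.56, θ ≈ 2.19

Gamma(k,θ) with k>1 has mode (k−1)θ, so θ = 12.2/(k−1).
Need P(X < 21.9) = 0.9 with θ tied to k this way. Start at k = 2, θ = 12.2: P(X<21.9) ≈ 0.536.
Too low — raise k to concentrate. Iterating converges to k ≈ 6.56.
Then θ = 12.2/(6.56−1) ≈ 2.19.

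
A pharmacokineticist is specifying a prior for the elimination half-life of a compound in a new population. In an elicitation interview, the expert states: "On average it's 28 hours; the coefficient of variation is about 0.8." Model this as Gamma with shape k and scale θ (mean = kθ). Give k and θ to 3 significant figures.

k ≈ 1.56, θ ≈ 17.9

For Gamma(k, scale θ): mean = kθ, variance = kθ², so CV = 1/√k.
CV = 0.8, hence k = 1/CV² = 1.56.
Then θ = mean/k = 28/1.56 = 17.9.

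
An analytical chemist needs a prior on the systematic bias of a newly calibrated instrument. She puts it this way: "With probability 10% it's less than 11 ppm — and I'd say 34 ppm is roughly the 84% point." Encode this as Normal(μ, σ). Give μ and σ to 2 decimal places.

For Normal(μ,σ), the p-quantile is μ + z_p·σ. Here z_{0.1} = -1.282, z_{0.84} = 0.9945.
So 11 = μ − 1.282σ and 34 = μ + 0.9945σ.
Subtracting: σ = (34 − 11)/(0.9945 − (-1.282)) = 10.11.
Then μ = 11 − (-1.282)·10.11 = 23.95.

μ = 23.95, σ = 10.11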